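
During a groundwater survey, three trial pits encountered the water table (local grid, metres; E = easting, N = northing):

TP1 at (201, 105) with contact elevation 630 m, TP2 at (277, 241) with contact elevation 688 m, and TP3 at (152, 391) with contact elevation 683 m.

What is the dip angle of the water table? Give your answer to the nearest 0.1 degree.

22.3°

Two edge vectors: TP1→TP2 = (76, 136, 58), TP1→TP3 = (-49, 286, 53).
Normal n = (TP1→TP2) × (TP1→TP3) = (-9380, -6870, 28400).
So ∂z/∂E = −n_x/n_z = 0.33028 and ∂z/∂N = −n_y/n_z = 0.24190.
Gradient magnitude |∇z| = √(a² + b²) = √(0.10909 + 0.05852) = 0.40939.
True dip = arctan(0.40939) = 22.3°, dipping toward SW (azimuth ≈ 234°).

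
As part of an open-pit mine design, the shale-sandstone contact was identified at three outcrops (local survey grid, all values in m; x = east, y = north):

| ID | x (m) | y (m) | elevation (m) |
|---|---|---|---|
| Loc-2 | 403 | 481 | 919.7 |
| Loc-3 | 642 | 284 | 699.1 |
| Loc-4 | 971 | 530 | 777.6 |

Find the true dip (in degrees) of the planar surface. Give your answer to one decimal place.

Let the plane be z = a·x + b·y + c.
Loc-3−Loc-2: 239a − 197b = −220.6;  Loc-4−Loc-2: 568a + 49b = −142.1.
Solving gives a = −0.31392, b = 0.73895.
Gradient magnitude |∇z| = √(a² + b²) = √(0.09855 + 0.54604) = 0.80286.
True dip = arctan(0.80286) = 38.8°, dipping toward SSE (azimuth ≈ 157°).

38.8°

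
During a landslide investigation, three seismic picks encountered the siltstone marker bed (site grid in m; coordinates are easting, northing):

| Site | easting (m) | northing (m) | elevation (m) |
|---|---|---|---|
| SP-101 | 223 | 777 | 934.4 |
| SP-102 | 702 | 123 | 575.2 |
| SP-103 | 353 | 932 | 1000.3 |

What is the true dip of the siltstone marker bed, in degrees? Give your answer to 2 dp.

Let the plane be z = a·easting + b·northing + c.
SP-102−SP-101: 479a − 654b = −359.2;  SP-103−SP-101: 130a + 155b = 65.9.
Solving gives a = −0.07897, b = 0.49140.
Gradient magnitude |∇z| = √(a² + b²) = √(0.00624 + 0.24147) = 0.49770.
True dip = arctan(0.49770) = 26.46°, dipping toward S (azimuth ≈ 171°).

26.46°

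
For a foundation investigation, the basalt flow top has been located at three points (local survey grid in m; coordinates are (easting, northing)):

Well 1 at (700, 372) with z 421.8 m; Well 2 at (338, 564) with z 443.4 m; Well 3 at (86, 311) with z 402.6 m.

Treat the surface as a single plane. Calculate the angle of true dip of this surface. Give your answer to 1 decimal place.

Two edge vectors: Well 1→Well 2 = (-362, 192, 21.6), Well 1→Well 3 = (-614, -61, -19.2).
Normal n = (Well 1→Well 2) × (Well 1→Well 3) = (-2368.8, -20212.8, 139970).
So ∂z/∂E = −n_x/n_z = 0.01692 and ∂z/∂N = −n_y/n_z = 0.14441.
Gradient magnitude |∇z| = √(a² + b²) = √(0.00029 + 0.02085) = 0.14540.
True dip = arctan(0.14540) = 8.3°, dipping toward S (azimuth ≈ 187°).

8.3°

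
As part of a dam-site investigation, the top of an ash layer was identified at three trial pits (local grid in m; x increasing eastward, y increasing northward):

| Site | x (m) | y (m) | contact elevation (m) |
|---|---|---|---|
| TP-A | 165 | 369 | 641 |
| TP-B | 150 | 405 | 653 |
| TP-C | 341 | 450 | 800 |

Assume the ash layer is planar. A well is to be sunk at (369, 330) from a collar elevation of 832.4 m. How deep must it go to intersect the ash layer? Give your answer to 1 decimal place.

Two edge vectors: TP-A→TP-B = (-15, 36, 12), TP-A→TP-C = (176, 81, 159).
Normal n = (TP-A→TP-B) × (TP-A→TP-C) = (4752, 4497, -7551).
So ∂z/∂x = −n_x/n_z = 0.62932 and ∂z/∂y = −n_y/n_z = 0.59555.
Intercept c from TP-A: 641 − 103.84 − 219.76 = 317.40.
At (369, 330): z_contact = 232.22 + 196.53 + 317.40 = 746.15 m.
Depth below ground = 832.4 − 746.15 = 86.2 m.

86.2 m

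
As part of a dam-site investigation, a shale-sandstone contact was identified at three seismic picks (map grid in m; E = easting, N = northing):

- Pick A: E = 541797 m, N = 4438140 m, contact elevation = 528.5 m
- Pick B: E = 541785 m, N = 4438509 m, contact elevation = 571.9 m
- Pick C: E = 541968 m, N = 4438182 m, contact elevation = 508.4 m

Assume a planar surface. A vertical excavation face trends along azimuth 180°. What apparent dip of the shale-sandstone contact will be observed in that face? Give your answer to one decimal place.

Let the plane be z = a·E + b·N + c.
Pick B−Pick A: −12a + 369b = 43.4;  Pick C−Pick A: 171a + 42b = −20.1.
Solving gives a = −0.14527, b = 0.11289.
Unit vector along 180° is (sin 180°, cos 180°) = (0.0000, -1.0000).
Slope in that direction = a·(0.0000) + b·(-1.0000) = −0.11289.
Apparent dip = arctan|0.11289| = 6.4° (true dip is 10.4°, so apparent ≤ true as expected).

6.4°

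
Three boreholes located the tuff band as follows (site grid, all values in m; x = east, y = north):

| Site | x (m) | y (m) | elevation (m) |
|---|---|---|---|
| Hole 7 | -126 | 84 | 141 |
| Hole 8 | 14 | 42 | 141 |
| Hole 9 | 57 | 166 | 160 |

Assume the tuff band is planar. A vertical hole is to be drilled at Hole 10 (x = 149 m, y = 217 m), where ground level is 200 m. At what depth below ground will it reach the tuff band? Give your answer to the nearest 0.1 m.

Two edge vectors: Hole 7→Hole 8 = (140, -42, 0), Hole 7→Hole 9 = (183, 82, 19).
Normal n = (Hole 7→Hole 8) × (Hole 7→Hole 9) = (-798, -2660, 19166).
So ∂z/∂x = −n_x/n_z = 0.04164 and ∂z/∂y = −n_y/n_z = 0.13879.
Intercept c from Hole 7: 141 + 5.25 − 11.66 = 134.59.
At (149, 217): z_contact = 6.20 + 30.12 + 134.59 = 170.91 m.
Depth below ground = 200 − 170.91 = 29.1 m.

29.1 m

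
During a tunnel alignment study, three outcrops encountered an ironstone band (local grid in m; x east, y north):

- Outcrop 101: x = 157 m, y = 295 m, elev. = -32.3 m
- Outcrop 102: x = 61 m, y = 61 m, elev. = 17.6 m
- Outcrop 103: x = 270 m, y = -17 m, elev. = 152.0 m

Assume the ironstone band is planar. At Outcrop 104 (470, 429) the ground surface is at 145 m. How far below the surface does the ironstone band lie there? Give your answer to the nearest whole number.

80 m

Two edge vectors: Outcrop 101→Outcrop 102 = (-96, -234, 49.9), Outcrop 101→Outcrop 103 = (113, -312, 184.3).
Normal n = (Outcrop 101→Outcrop 102) × (Outcrop 101→Outcrop 103) = (-27557.4, 23331.5, 56394).
So ∂z/∂x = −n_x/n_z = 0.48866 and ∂z/∂y = −n_y/n_z = −0.41372.
Intercept c from Outcrop 101: -32.3 − 76.72 + 122.05 = 13.03.
At (470, 429): z_contact = 229.7 − 177.5 + 13.03 = 65.2 m.
Depth below ground = 145 − 65.2 = 80 m.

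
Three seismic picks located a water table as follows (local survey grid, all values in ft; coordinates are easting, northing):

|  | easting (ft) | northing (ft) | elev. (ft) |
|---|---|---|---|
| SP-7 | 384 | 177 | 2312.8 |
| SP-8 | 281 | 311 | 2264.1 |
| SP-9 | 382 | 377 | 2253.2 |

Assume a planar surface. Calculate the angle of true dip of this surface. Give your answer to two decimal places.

17.19°

Let the plane be z = a·easting + b·northing + c.
SP-8−SP-7: −103a + 134b = −48.7;  SP-9−SP-7: −2a + 200b = −59.6.
Solving gives a = 0.08625, b = −0.29714.
Gradient magnitude |∇z| = √(a² + b²) = √(0.00744 + 0.08829) = 0.30940.
True dip = arctan(0.30940) = 17.19°, dipping toward NNW (azimuth ≈ 344°).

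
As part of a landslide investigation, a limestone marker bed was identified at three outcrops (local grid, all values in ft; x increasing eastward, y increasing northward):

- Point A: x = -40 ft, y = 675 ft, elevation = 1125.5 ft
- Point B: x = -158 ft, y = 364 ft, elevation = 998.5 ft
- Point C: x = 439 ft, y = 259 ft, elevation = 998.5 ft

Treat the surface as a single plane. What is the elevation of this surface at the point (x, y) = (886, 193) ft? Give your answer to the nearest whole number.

Let the plane be z = a·x + b·y + c.
Point B−Point A: −118a − 311b = −127;  Point C−Point A: 479a − 416b = −127.
Solving gives a = 0.06733, b = 0.38281.
Then c = 1125.5 − a·-40 − b·675 = 869.79.
At (886, 193): z = 59.7 + 73.9 + 869.79 = 1003.3 ft.

1003 ft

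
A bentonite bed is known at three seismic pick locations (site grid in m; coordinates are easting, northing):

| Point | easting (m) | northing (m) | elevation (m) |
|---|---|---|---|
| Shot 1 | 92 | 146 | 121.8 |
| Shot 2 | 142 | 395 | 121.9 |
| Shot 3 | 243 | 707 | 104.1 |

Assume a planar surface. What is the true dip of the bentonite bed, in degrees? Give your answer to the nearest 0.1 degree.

25.5°

Let the plane be z = a·easting + b·northing + c.
Shot 2−Shot 1: 50a + 249b = 0.1;  Shot 3−Shot 1: 151a + 561b = −17.7.
Solving gives a = −0.46742, b = 0.09426.
Gradient magnitude |∇z| = √(a² + b²) = √(0.21848 + 0.00889) = 0.47683.
True dip = arctan(0.47683) = 25.5°, dipping toward ESE (azimuth ≈ 101°).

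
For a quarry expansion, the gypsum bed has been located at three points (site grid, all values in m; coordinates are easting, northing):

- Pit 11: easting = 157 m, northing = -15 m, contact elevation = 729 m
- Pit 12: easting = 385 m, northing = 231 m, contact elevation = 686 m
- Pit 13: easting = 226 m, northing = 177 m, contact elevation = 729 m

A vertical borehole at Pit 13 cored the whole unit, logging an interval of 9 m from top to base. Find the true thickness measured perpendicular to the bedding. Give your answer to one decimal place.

8.6 m

Two edge vectors: Pit 11→Pit 12 = (228, 246, -43), Pit 11→Pit 13 = (69, 192, 0).
Normal n = (Pit 11→Pit 12) × (Pit 11→Pit 13) = (8256, -2967, 26802).
So ∂z/∂easting = −n_x/n_z = −0.30804 and ∂z/∂northing = −n_y/n_z = 0.11070.
|∇z| = √(a²+b²) = 0.32732, so dip δ = arctan(0.32732) = 18.12°.
True thickness = vertical thickness × cos δ = 9 × cos 18.12° = 8.6 m.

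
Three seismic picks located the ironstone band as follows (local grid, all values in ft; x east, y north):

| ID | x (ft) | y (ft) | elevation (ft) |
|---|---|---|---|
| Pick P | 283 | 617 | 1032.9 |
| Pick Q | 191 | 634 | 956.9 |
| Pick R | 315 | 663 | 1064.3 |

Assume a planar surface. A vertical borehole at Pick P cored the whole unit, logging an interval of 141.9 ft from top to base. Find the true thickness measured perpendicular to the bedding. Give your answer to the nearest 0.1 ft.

108.2 ft

Let the plane be z = a·x + b·y + c.
Pick Q−Pick P: −92a + 17b = −76;  Pick R−Pick P: 32a + 46b = 31.4.
Solving gives a = 0.84376, b = 0.09564.
|∇z| = √(a²+b²) = 0.84916, so dip δ = arctan(0.84916) = 40.34°.
True thickness = vertical thickness × cos δ = 141.9 × cos 40.34° = 108.2 ft.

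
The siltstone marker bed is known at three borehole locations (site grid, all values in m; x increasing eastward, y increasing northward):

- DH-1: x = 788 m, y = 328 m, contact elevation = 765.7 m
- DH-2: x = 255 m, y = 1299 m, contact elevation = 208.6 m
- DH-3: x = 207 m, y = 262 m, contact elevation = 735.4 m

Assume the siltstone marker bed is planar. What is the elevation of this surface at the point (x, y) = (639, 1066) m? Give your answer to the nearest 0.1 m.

Let the plane be z = a·x + b·y + c.
DH-2−DH-1: −533a + 971b = −557.1;  DH-3−DH-1: −581a − 66b = −30.3.
Solving gives a = 0.110440, b = −0.513116.
Then c = 765.7 − a·788 − b·328 = 846.98.
At (639, 1066): z = 70.6 − 547.0 + 846.98 = 370.6 m.

370.6 m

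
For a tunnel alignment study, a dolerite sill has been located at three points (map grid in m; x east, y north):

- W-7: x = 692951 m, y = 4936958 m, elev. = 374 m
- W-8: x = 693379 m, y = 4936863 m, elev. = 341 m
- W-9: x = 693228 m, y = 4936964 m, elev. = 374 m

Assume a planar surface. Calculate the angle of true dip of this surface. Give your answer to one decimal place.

17.6°

Two edge vectors: W-7→W-8 = (428, -95, -33), W-7→W-9 = (277, 6, 0).
Normal n = (W-7→W-8) × (W-7→W-9) = (198, -9141, 28883).
So ∂z/∂x = −n_x/n_z = −0.00686 and ∂z/∂y = −n_y/n_z = 0.31648.
Gradient magnitude |∇z| = √(a² + b²) = √(0.00005 + 0.10016) = 0.31656.
True dip = arctan(0.31656) = 17.6°, dipping toward S (azimuth ≈ 179°).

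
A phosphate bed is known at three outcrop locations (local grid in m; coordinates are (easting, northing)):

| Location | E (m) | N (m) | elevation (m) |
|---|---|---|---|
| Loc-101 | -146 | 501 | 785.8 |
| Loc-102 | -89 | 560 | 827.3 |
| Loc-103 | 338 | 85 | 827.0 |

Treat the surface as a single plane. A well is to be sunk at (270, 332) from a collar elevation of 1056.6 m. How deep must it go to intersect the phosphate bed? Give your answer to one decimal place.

Let the plane be z = a·E + b·N + c.
Loc-102−Loc-101: 57a + 59b = 41.5;  Loc-103−Loc-101: 484a − 416b = 41.2.
Solving gives a = 0.37680, b = 0.33936.
Then c = 785.8 − a·-146 − b·501 = 670.79.
At (270, 332): z_contact = 101.74 + 112.67 + 670.79 = 885.20 m.
Depth below ground = 1056.6 − 885.20 = 171.4 m.

171.4 m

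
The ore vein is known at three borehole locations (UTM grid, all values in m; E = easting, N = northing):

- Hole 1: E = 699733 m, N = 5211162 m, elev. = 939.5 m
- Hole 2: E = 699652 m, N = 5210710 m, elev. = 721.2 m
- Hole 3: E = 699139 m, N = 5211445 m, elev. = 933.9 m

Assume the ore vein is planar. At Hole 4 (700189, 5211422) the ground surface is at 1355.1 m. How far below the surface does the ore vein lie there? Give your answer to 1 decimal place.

199.7 m

Let the plane be z = a·E + b·N + c.
Hole 2−Hole 1: −81a − 452b = −218.3;  Hole 3−Hole 1: −594a + 283b = −5.6.
Solving gives a = 0.220685218, b = 0.443417030.
Then c = 939.5 − a·699733 − b·5211162 = −2464199.20.
At (700189, 5211422): z_contact = 154521.36 + 2310833.26 − 2464199.20 = 1155.42 m.
Depth below ground = 1355.1 − 1155.42 = 199.7 m.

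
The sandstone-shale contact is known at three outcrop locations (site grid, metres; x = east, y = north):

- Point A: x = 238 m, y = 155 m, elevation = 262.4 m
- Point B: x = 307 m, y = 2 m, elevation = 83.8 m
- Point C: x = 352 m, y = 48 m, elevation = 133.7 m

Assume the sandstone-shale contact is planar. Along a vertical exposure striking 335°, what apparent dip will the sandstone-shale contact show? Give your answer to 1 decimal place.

Two edge vectors: Point A→Point B = (69, -153, -178.6), Point A→Point C = (114, -107, -128.7).
Normal n = (Point A→Point B) × (Point A→Point C) = (580.9, -11480.1, 10059).
So ∂z/∂x = −n_x/n_z = −0.05775 and ∂z/∂y = −n_y/n_z = 1.14128.
Unit vector along 335° is (sin 335°, cos 335°) = (-0.4226, 0.9063).
Slope in that direction = a·(-0.4226) + b·(0.9063) = 1.05875.
Apparent dip = arctan|1.05875| = 46.6° (true dip is 48.8°, so apparent ≤ true as expected).

46.6°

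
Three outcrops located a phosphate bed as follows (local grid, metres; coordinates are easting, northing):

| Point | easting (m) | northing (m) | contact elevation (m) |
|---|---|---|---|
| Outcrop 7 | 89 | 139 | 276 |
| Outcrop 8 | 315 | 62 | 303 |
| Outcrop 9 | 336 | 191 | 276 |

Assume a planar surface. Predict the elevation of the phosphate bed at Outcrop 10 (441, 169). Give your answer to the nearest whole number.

Two edge vectors: Outcrop 7→Outcrop 8 = (226, -77, 27), Outcrop 7→Outcrop 9 = (247, 52, 0).
Normal n = (Outcrop 7→Outcrop 8) × (Outcrop 7→Outcrop 9) = (-1404, 6669, 30771).
So ∂z/∂easting = −n_x/n_z = 0.04563 and ∂z/∂northing = −n_y/n_z = −0.21673.
Intercept c from Outcrop 7: 276 − 4.06 + 30.13 = 302.06.
At (441, 169): z = 20.1 − 36.6 + 302.06 = 285.6 m.

286 m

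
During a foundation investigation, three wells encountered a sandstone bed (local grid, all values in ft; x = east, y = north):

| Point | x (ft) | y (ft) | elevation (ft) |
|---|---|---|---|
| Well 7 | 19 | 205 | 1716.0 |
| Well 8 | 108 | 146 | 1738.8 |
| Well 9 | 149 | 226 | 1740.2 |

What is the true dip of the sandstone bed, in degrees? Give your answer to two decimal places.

12.25°

Two edge vectors: Well 7→Well 8 = (89, -59, 22.8), Well 7→Well 9 = (130, 21, 24.2).
Normal n = (Well 7→Well 8) × (Well 7→Well 9) = (-1906.6, 810.2, 9539).
So ∂z/∂x = −n_x/n_z = 0.19987 and ∂z/∂y = −n_y/n_z = −0.08494.
Gradient magnitude |∇z| = √(a² + b²) = √(0.03995 + 0.00721) = 0.21717.
True dip = arctan(0.21717) = 12.25°, dipping toward WNW (azimuth ≈ 293°).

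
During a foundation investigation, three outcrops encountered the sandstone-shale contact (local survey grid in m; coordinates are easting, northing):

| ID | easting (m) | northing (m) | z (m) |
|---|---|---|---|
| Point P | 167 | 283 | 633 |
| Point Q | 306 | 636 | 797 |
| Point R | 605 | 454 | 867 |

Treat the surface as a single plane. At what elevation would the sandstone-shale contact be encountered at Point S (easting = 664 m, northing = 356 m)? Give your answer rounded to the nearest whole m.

862 m

Two edge vectors: Point P→Point Q = (139, 353, 164), Point P→Point R = (438, 171, 234).
Normal n = (Point P→Point Q) × (Point P→Point R) = (54558, 39306, -130845).
So ∂z/∂easting = −n_x/n_z = 0.41697 and ∂z/∂northing = −n_y/n_z = 0.30040.
Intercept c from Point P: 633 − 69.63 − 85.01 = 478.35.
At (664, 356): z = 276.9 + 106.9 + 478.35 = 862.2 m.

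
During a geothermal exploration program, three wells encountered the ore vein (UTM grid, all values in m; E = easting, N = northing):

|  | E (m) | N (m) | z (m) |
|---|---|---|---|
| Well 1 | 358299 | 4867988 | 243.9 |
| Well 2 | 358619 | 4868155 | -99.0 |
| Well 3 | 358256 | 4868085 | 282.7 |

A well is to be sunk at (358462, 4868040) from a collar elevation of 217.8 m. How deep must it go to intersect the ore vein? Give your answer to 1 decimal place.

146.6 m

Let the plane be z = a·E + b·N + c.
Well 2−Well 1: 320a + 167b = −342.9;  Well 3−Well 1: −43a + 97b = 38.8.
Solving gives a = −1.039766097, b = −0.060927239.
Then c = 243.9 − a·358299 − b·4867988 = 669384.12.
At (358462, 4868040): z_contact = −372716.63 − 296596.24 + 669384.12 = 71.25 m.
Depth below ground = 217.8 − 71.25 = 146.6 m.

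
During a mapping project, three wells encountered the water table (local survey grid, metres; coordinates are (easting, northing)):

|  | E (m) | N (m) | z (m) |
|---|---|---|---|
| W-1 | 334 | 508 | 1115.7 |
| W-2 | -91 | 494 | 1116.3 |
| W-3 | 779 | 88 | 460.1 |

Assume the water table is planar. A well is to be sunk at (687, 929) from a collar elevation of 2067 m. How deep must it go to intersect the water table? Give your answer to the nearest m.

Let the plane be z = a·E + b·N + c.
W-2−W-1: −425a − 14b = 0.6;  W-3−W-1: 445a − 420b = −655.6.
Solving gives a = −0.05105, b = 1.50686.
Then c = 1115.7 − a·334 − b·508 = 367.26.
At (687, 929): z_contact = −35.1 + 1399.9 + 367.26 = 1732.1 m.
Depth below ground = 2067 − 1732.1 = 335 m.

335 m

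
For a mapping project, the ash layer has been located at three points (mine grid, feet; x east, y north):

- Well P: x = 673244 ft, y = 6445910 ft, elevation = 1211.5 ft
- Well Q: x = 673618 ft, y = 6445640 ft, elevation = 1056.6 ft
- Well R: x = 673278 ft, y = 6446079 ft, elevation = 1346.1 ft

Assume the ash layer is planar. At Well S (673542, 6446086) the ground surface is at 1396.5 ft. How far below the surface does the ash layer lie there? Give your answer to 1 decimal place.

8.0 ft

Two edge vectors: Well P→Well Q = (374, -270, -154.9), Well P→Well R = (34, 169, 134.6).
Normal n = (Well P→Well Q) × (Well P→Well R) = (-10163.9, -55607, 72386).
So ∂z/∂x = −n_x/n_z = 0.140412511 and ∂z/∂y = −n_y/n_z = 0.768201033.
Intercept c from Well P: 1211.5 − 94531.88 − 4951754.72 = −5045075.10.
At (673542, 6446086): z_contact = 94573.72 + 4951889.93 − 5045075.10 = 1388.55 ft.
Depth below ground = 1396.5 − 1388.55 = 8.0 ft.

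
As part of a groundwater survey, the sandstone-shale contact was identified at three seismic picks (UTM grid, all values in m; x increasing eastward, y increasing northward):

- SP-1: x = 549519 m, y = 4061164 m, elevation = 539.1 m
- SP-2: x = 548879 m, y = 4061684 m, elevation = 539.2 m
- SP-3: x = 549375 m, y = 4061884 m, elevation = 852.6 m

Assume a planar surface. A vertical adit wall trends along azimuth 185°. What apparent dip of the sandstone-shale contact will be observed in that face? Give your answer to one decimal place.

Let the plane be z = a·x + b·y + c.
SP-2−SP-1: −640a + 520b = 0.1;  SP-3−SP-1: −144a + 720b = 313.5.
Solving gives a = 0.42223, b = 0.51986.
Unit vector along 185° is (sin 185°, cos 185°) = (-0.0872, -0.9962).
Slope in that direction = a·(-0.0872) + b·(-0.9962) = −0.55468.
Apparent dip = arctan|0.55468| = 29.0° (true dip is 33.8°, so apparent ≤ true as expected).

29.0°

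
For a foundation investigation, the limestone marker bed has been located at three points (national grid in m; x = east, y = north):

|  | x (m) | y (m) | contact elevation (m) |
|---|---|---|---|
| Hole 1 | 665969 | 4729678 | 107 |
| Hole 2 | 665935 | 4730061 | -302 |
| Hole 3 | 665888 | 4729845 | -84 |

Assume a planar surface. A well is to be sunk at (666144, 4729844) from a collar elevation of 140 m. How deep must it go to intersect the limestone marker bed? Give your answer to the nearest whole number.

Let the plane be z = a·x + b·y + c.
Hole 2−Hole 1: −34a + 383b = −409;  Hole 3−Hole 1: −81a + 167b = −191.
Solving gives a = 0.19135924, b = −1.05089761.
Then c = 107 − a·665969 − b·4729678 = 4843075.00.
At (666144, 4729844): z_contact = 127472.8 − 4970581.8 + 4843075.00 = -34.0 m.
Depth below ground = 140 − (-34.0) = 174 m.

174 m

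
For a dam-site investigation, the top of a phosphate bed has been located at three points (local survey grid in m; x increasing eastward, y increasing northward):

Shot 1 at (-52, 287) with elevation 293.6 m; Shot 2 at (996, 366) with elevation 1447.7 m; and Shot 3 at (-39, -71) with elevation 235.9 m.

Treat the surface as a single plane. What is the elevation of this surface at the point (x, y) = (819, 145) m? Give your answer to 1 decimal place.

1211.1 m

Let the plane be z = a·x + b·y + c.
Shot 2−Shot 1: 1048a + 79b = 1154.1;  Shot 3−Shot 1: 13a − 358b = −57.7.
Solving gives a = 1.08612, b = 0.20061.
Then c = 293.6 − a·-52 − b·287 = 292.50.
At (819, 145): z = 889.5 + 29.1 + 292.50 = 1211.1 m.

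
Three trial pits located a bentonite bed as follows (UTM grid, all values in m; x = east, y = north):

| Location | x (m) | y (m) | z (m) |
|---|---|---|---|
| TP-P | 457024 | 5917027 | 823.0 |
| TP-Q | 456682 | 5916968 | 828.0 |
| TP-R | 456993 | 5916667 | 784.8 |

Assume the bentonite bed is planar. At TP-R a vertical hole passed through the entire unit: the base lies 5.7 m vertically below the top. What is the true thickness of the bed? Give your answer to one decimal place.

Let the plane be z = a·x + b·y + c.
TP-Q−TP-P: −342a − 59b = 5;  TP-R−TP-P: −31a − 360b = −38.2.
Solving gives a = −0.03342, b = 0.10899.
|∇z| = √(a²+b²) = 0.11400, so dip δ = arctan(0.11400) = 6.50°.
True thickness = vertical thickness × cos δ = 5.7 × cos 6.50° = 5.7 m.

5.7 m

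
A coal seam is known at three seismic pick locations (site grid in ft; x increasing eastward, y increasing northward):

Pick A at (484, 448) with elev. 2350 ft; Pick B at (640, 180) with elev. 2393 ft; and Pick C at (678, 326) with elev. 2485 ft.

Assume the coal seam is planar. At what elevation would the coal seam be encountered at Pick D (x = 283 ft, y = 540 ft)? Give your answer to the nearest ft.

Two edge vectors: Pick A→Pick B = (156, -268, 43), Pick A→Pick C = (194, -122, 135).
Normal n = (Pick A→Pick B) × (Pick A→Pick C) = (-30934, -12718, 32960).
So ∂z/∂x = −n_x/n_z = 0.93853 and ∂z/∂y = −n_y/n_z = 0.38586.
Intercept c from Pick A: 2350 − 454.25 − 172.87 = 1722.88.
At (283, 540): z = 265.6 + 208.4 + 1722.88 = 2196.9 ft.

2197 ft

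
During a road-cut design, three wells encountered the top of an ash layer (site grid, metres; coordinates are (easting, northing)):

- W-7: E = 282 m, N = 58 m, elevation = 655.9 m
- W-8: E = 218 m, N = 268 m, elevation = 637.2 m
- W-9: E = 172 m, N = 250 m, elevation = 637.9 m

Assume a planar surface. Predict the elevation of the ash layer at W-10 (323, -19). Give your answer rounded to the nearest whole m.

Let the plane be z = a·E + b·N + c.
W-8−W-7: −64a + 210b = −18.7;  W-9−W-7: −110a + 192b = −18.
Solving gives a = 0.01754, b = −0.08370.
Then c = 655.9 − a·282 − b·58 = 655.81.
At (323, -19): z = 5.7 + 1.6 + 655.81 = 663.1 m.

663 m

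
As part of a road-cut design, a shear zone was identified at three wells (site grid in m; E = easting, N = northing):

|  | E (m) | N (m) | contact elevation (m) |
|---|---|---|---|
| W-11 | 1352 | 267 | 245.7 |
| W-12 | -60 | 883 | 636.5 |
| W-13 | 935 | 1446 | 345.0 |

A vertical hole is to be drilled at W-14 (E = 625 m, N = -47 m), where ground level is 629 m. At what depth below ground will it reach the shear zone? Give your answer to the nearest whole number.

172 m

Two edge vectors: W-11→W-12 = (-1412, 616, 390.8), W-11→W-13 = (-417, 1179, 99.3).
Normal n = (W-11→W-12) × (W-11→W-13) = (-399584.4, -22752, -1407876).
So ∂z/∂E = −n_x/n_z = −0.28382 and ∂z/∂N = −n_y/n_z = −0.01616.
Intercept c from W-11: 245.7 + 383.73 + 4.31 = 633.74.
At (625, -47): z_contact = −177.4 + 0.8 + 633.74 = 457.1 m.
Depth below ground = 629 − 457.1 = 172 m.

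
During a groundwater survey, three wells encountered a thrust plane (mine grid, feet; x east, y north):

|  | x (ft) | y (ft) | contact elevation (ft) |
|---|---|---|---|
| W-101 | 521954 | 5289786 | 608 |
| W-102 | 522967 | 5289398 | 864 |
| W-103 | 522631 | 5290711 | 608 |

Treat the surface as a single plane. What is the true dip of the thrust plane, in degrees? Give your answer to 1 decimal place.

Let the plane be z = a·x + b·y + c.
W-102−W-101: 1013a − 388b = 256;  W-103−W-101: 677a + 925b = 0.
Solving gives a = 0.19738, b = −0.14446.
Gradient magnitude |∇z| = √(a² + b²) = √(0.03896 + 0.02087) = 0.24460.
True dip = arctan(0.24460) = 13.7°, dipping toward NW (azimuth ≈ 306°).

13.7°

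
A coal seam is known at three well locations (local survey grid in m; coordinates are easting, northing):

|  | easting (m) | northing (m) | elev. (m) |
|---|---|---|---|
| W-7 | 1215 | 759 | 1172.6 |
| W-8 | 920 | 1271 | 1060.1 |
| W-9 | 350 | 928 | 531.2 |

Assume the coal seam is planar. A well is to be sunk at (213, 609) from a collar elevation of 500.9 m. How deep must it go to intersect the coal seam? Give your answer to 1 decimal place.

152.1 m

Two edge vectors: W-7→W-8 = (-295, 512, -112.5), W-7→W-9 = (-865, 169, -641.4).
Normal n = (W-7→W-8) × (W-7→W-9) = (-309384.3, -91900.5, 393025).
So ∂z/∂easting = −n_x/n_z = 0.787187 and ∂z/∂northing = −n_y/n_z = 0.233829.
Intercept c from W-7: 1172.6 − 956.43 − 177.48 = 38.69.
At (213, 609): z_contact = 167.67 + 142.40 + 38.69 = 348.76 m.
Depth below ground = 500.9 − 348.76 = 152.1 m.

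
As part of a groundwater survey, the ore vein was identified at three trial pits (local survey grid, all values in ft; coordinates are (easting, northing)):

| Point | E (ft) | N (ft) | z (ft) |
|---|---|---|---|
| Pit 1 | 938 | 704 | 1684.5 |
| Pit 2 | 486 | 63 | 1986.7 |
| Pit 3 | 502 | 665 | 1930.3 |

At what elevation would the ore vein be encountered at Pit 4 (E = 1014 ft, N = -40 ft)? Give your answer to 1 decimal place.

1700.9 ft

Two edge vectors: Pit 1→Pit 2 = (-452, -641, 302.2), Pit 1→Pit 3 = (-436, -39, 245.8).
Normal n = (Pit 1→Pit 2) × (Pit 1→Pit 3) = (-145772, -20657.6, -261848).
So ∂z/∂E = −n_x/n_z = −0.556705 and ∂z/∂N = −n_y/n_z = −0.078892.
Intercept c from Pit 1: 1684.5 + 522.19 + 55.54 = 2262.23.
At (1014, -40): z = −564.5 + 3.2 + 2262.23 = 1700.9 ft.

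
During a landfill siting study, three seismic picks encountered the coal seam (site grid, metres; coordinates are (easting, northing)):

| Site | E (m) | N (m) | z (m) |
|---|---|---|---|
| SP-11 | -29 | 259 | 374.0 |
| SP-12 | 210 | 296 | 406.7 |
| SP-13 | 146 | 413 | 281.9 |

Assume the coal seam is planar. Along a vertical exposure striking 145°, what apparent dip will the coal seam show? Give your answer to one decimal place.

42.3°

Let the plane be z = a·E + b·N + c.
SP-12−SP-11: 239a + 37b = 32.7;  SP-13−SP-11: 175a + 154b = −92.1.
Solving gives a = 0.27838, b = −0.91439.
Unit vector along 145° is (sin 145°, cos 145°) = (0.5736, -0.8192).
Slope in that direction = a·(0.5736) + b·(-0.8192) = 0.90870.
Apparent dip = arctan|0.90870| = 42.3° (true dip is 43.7°, so apparent ≤ true as expected).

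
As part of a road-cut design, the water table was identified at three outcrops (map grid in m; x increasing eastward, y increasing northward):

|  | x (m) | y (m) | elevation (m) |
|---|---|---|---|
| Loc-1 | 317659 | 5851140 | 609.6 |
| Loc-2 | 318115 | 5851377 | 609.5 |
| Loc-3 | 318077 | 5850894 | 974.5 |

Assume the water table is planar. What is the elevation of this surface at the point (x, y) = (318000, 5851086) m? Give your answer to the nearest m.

792 m

Two edge vectors: Loc-1→Loc-2 = (456, 237, -0.1), Loc-1→Loc-3 = (418, -246, 364.9).
Normal n = (Loc-1→Loc-2) × (Loc-1→Loc-3) = (86456.7, -166436.2, -211242).
So ∂z/∂x = −n_x/n_z = 0.40927798 and ∂z/∂y = −n_y/n_z = −0.78789351.
Intercept c from Loc-1: 609.6 − 130010.84 + 4610075.21 = 4480673.97.
At (318000, 5851086): z = 130150.4 − 4610032.7 + 4480673.97 = 791.7 m.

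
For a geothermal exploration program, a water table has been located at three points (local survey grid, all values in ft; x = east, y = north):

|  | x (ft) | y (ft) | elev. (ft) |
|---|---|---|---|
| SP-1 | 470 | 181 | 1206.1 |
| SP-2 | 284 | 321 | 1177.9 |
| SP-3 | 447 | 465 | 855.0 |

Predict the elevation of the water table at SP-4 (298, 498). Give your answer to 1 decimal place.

935.6 ft

Two edge vectors: SP-1→SP-2 = (-186, 140, -28.2), SP-1→SP-3 = (-23, 284, -351.1).
Normal n = (SP-1→SP-2) × (SP-1→SP-3) = (-41145.2, -64656, -49604).
So ∂z/∂x = −n_x/n_z = −0.82947 and ∂z/∂y = −n_y/n_z = −1.30344.
Intercept c from SP-1: 1206.1 + 389.85 + 235.92 = 1831.88.
At (298, 498): z = −247.2 − 649.1 + 1831.88 = 935.6 ft.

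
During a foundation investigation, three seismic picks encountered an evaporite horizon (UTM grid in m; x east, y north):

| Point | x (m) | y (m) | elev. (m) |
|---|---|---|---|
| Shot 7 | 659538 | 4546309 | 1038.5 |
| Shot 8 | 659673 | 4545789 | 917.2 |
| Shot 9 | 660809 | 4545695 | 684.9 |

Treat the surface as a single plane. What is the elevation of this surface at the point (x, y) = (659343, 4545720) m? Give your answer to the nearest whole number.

967 m

Let the plane be z = a·x + b·y + c.
Shot 8−Shot 7: 135a − 520b = −121.3;  Shot 9−Shot 7: 1271a − 614b = −353.6.
Solving gives a = −0.18925281, b = 0.18413629.
Then c = 1038.5 − a·659538 − b·4546309 = −711282.56.
At (659343, 4545720): z = −124782.5 + 837032.0 − 711282.56 = 966.9 m.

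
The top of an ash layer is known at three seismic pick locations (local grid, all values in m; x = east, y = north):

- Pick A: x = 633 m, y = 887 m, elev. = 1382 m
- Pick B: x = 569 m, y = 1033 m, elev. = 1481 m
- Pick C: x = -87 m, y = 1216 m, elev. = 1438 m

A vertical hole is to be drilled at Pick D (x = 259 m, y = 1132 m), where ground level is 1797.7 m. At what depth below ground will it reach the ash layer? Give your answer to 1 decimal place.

326.9 m

Let the plane be z = a·x + b·y + c.
Pick B−Pick A: −64a + 146b = 99;  Pick C−Pick A: −720a + 329b = 56.
Solving gives a = 0.290196, b = 0.805291.
Then c = 1382 − a·633 − b·887 = 484.01.
At (259, 1132): z_contact = 75.16 + 911.59 + 484.01 = 1470.76 m.
Depth below ground = 1797.7 − 1470.76 = 326.9 m.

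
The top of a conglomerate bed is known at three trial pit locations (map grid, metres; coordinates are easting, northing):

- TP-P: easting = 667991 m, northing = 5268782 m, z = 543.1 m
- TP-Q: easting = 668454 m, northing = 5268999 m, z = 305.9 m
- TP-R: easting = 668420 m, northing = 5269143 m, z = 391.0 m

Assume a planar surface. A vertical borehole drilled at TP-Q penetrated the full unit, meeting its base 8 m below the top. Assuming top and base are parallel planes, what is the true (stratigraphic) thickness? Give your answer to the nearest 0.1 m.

6.2 m

Let the plane be z = a·easting + b·northing + c.
TP-Q−TP-P: 463a + 217b = −237.2;  TP-R−TP-P: 429a + 361b = −152.1.
Solving gives a = −0.71065, b = 0.42318.
|∇z| = √(a²+b²) = 0.82710, so dip δ = arctan(0.82710) = 39.59°.
True thickness = vertical thickness × cos δ = 8 × cos 39.59° = 6.2 m.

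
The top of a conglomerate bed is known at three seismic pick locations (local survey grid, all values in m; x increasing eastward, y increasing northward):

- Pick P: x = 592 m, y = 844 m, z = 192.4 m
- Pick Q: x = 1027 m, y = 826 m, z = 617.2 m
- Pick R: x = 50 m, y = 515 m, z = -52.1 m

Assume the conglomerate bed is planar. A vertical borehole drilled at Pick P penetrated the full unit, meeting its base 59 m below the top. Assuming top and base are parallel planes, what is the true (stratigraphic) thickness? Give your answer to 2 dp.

Let the plane be z = a·x + b·y + c.
Pick Q−Pick P: 435a − 18b = 424.8;  Pick R−Pick P: −542a − 329b = −244.5.
Solving gives a = 0.94302, b = −0.81038.
|∇z| = √(a²+b²) = 1.24338, so dip δ = arctan(1.24338) = 51.19°.
True thickness = vertical thickness × cos δ = 59 × cos 51.19° = 36.98 m.

36.98 m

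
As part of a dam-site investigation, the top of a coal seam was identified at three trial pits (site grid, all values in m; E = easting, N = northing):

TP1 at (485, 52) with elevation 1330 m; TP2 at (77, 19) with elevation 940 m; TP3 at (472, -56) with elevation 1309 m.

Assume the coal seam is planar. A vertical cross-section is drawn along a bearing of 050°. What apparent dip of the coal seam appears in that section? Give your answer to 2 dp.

37.91°

Two edge vectors: TP1→TP2 = (-408, -33, -390), TP1→TP3 = (-13, -108, -21).
Normal n = (TP1→TP2) × (TP1→TP3) = (-41427, -3498, 43635).
So ∂z/∂E = −n_x/n_z = 0.94940 and ∂z/∂N = −n_y/n_z = 0.08017.
Unit vector along 050° is (sin 50°, cos 50°) = (0.7660, 0.6428).
Slope in that direction = a·(0.7660) + b·(0.6428) = 0.77881.
Apparent dip = arctan|0.77881| = 37.91° (true dip is 43.6°, so apparent ≤ true as expected).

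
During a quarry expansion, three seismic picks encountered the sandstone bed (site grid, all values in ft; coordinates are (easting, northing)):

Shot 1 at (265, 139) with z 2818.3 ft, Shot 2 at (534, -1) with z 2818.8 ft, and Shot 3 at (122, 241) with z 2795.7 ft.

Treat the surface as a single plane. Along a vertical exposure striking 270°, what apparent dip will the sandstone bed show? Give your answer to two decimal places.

Let the plane be z = a·E + b·N + c.
Shot 2−Shot 1: 269a − 140b = 0.5;  Shot 3−Shot 1: −143a + 102b = −22.6.
Solving gives a = −0.41965, b = −0.80991.
Unit vector along 270° is (sin 270°, cos 270°) = (-1.0000, -0.0000).
Slope in that direction = a·(-1.0000) + b·(-0.0000) = 0.41965.
Apparent dip = arctan|0.41965| = 22.77° (true dip is 42.4°, so apparent ≤ true as expected).

22.77°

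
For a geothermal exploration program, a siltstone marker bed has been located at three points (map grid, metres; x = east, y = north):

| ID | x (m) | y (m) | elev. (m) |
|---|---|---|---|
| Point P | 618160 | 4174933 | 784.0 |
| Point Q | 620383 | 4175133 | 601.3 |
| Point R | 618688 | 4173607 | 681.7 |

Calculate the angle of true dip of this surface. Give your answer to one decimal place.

Two edge vectors: Point P→Point Q = (2223, 200, -182.7), Point P→Point R = (528, -1326, -102.3).
Normal n = (Point P→Point Q) × (Point P→Point R) = (-262720.2, 130947.3, -3053298).
So ∂z/∂x = −n_x/n_z = −0.08604 and ∂z/∂y = −n_y/n_z = 0.04289.
Gradient magnitude |∇z| = √(a² + b²) = √(0.00740 + 0.00184) = 0.09614.
True dip = arctan(0.09614) = 5.5°, dipping toward ESE (azimuth ≈ 116°).

5.5°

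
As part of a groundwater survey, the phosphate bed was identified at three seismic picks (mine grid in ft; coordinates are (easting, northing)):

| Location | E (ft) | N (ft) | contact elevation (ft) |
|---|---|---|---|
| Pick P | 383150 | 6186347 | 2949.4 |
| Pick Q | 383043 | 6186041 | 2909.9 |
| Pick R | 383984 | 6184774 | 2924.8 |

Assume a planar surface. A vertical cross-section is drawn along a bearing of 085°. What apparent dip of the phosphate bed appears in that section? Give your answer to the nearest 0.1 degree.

Let the plane be z = a·E + b·N + c.
Pick Q−Pick P: −107a − 306b = −39.5;  Pick R−Pick P: 834a − 1573b = −24.6.
Solving gives a = 0.12893, b = 0.08400.
Unit vector along 085° is (sin 85°, cos 85°) = (0.9962, 0.0872).
Slope in that direction = a·(0.9962) + b·(0.0872) = 0.13577.
Apparent dip = arctan|0.13577| = 7.7° (true dip is 8.7°, so apparent ≤ true as expected).

7.7°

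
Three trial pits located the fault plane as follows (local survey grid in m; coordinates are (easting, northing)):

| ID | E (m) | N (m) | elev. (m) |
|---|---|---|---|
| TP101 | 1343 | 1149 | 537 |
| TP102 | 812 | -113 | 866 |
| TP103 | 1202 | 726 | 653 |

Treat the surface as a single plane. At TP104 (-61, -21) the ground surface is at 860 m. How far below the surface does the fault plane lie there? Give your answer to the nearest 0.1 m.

Let the plane be z = a·E + b·N + c.
TP102−TP101: −531a − 1262b = 329;  TP103−TP101: −141a − 423b = 116.
Solving gives a = 0.154807, b = −0.325834.
Then c = 537 − a·1343 − b·1149 = 703.48.
At (-61, -21): z_contact = −9.44 + 6.84 + 703.48 = 700.88 m.
Depth below ground = 860 − 700.88 = 159.1 m.

159.1 m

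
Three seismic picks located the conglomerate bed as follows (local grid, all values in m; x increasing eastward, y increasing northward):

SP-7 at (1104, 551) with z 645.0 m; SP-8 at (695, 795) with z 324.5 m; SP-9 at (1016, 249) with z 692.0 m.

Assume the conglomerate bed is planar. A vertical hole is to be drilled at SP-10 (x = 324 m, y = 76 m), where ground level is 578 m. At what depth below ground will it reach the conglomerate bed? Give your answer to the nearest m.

Two edge vectors: SP-7→SP-8 = (-409, 244, -320.5), SP-7→SP-9 = (-88, -302, 47).
Normal n = (SP-7→SP-8) × (SP-7→SP-9) = (-85323, 47427, 144990).
So ∂z/∂x = −n_x/n_z = 0.58848 and ∂z/∂y = −n_y/n_z = −0.32711.
Intercept c from SP-7: 645 − 649.68 + 180.24 = 175.56.
At (324, 76): z_contact = 190.7 − 24.9 + 175.56 = 341.4 m.
Depth below ground = 578 − 341.4 = 237 m.

237 m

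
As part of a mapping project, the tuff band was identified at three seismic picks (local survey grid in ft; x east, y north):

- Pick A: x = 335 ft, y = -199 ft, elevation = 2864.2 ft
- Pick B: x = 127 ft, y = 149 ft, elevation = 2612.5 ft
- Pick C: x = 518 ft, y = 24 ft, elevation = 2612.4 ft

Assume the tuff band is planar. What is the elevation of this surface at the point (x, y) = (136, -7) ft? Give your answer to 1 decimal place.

2749.4 ft

Let the plane be z = a·x + b·y + c.
Pick B−Pick A: −208a + 348b = −251.7;  Pick C−Pick A: 183a + 223b = −251.8.
Solving gives a = −0.28616, b = −0.89432.
Then c = 2864.2 − a·335 − b·-199 = 2782.10.
At (136, -7): z = −38.9 + 6.3 + 2782.10 = 2749.4 ft.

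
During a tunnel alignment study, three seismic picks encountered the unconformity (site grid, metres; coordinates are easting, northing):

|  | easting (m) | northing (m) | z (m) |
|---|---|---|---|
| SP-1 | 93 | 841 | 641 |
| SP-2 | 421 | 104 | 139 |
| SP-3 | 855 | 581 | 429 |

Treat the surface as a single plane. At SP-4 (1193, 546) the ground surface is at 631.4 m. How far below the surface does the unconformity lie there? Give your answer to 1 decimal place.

243.7 m

Two edge vectors: SP-1→SP-2 = (328, -737, -502), SP-1→SP-3 = (762, -260, -212).
Normal n = (SP-1→SP-2) × (SP-1→SP-3) = (25724, -312988, 476314).
So ∂z/∂easting = −n_x/n_z = −0.054006 and ∂z/∂northing = −n_y/n_z = 0.657104.
Intercept c from SP-1: 641 + 5.02 − 552.62 = 93.40.
At (1193, 546): z_contact = −64.43 + 358.78 + 93.40 = 387.75 m.
Depth below ground = 631.4 − 387.75 = 243.7 m.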